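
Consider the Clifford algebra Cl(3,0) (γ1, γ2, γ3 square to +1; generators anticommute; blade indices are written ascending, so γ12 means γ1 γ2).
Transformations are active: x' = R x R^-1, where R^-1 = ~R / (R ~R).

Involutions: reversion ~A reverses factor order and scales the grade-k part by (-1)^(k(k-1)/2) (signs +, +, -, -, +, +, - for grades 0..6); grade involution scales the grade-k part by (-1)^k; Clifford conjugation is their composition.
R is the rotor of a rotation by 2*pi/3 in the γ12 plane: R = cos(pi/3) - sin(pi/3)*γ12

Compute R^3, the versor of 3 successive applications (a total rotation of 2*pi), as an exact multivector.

Rotor phase runs at HALF the rotation angle; powers of one rotor simply add phase, so after 3 steps in γ12 the phase is 3*pi/3 = pi and R^3 = cos(pi) - sin(pi)*γ12.
cos(pi) = -1 and sin(pi) = 0, so R^3 = -1. The total rotation 2*pi is 1 full turn, so every vector returns to itself, yet the rotor is -1, on the OTHER sheet of the double cover (an odd number of 2*pi turns).
Answer: -1


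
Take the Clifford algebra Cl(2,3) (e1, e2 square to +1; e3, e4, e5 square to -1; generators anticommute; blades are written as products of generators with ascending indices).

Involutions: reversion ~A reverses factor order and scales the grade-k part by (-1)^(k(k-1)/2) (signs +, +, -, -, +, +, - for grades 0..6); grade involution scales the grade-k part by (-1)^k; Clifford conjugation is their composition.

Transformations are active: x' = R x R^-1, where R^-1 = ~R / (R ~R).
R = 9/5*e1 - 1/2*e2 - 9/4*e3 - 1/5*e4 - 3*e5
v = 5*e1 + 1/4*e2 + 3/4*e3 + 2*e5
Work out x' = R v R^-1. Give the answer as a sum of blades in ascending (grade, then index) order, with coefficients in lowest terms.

~R = 9/5*e1 - 1/2*e2 - 9/4*e3 - 1/5*e4 - 3*e5, and R ~R = -849/80, so R^-1 = ~R / (-849/80).
R v = 265/16 + 59/20*e1 e2 + 63/5*e1 e3 + e1 e4 + 93/5*e1 e5 + 3/16*e2 e3 + 1/20*e2 e4 - 1/4*e2 e5 + 3/20*e3 e4 - 9/4*e3 e5 - 2/5*e4 e5
Answer: -3005/283*e1 + 4451/3396*e2 + 7101/1132*e3 + 530/849*e4 + 2084/283*e5


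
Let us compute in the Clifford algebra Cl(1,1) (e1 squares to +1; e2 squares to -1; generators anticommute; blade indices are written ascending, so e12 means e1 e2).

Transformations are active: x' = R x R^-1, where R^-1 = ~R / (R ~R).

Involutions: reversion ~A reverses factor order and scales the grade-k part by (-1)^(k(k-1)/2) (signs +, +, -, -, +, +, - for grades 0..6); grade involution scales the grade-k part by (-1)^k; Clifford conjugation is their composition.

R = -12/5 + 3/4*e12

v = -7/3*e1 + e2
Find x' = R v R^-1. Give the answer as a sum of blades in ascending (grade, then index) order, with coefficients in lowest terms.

~R = -12/5 - 3/4*e12, and R ~R = 2079/400, so R^-1 = ~R / (2079/400).
R v = 97/20*e1 - 13/20*e2
Answer: -1487/693*e1 - 277/693*e2


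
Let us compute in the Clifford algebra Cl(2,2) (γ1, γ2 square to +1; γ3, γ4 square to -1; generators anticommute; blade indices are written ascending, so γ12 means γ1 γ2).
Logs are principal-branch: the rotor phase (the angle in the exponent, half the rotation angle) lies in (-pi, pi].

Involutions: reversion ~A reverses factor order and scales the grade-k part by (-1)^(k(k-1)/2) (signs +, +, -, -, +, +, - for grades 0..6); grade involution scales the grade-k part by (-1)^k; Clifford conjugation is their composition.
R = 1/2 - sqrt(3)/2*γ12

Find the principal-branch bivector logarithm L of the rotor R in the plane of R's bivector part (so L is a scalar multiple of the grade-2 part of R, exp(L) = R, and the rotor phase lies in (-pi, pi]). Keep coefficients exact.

The scalar part of R is 1/2, which fixes the principal-branch rotor phase; the unit plane is then the bivector part divided by the sine of that phase, and L is that plane scaled by the phase.
Concretely: cos(phase) = 1/2 gives phase = ±pi/3, and since phase/sin(phase) is even the sign is immaterial: L = (phase/sin(phase)) * <R>_2 = (2*sqrt(3)*pi/9) * <R>_2.
Answer: -pi/3*γ12


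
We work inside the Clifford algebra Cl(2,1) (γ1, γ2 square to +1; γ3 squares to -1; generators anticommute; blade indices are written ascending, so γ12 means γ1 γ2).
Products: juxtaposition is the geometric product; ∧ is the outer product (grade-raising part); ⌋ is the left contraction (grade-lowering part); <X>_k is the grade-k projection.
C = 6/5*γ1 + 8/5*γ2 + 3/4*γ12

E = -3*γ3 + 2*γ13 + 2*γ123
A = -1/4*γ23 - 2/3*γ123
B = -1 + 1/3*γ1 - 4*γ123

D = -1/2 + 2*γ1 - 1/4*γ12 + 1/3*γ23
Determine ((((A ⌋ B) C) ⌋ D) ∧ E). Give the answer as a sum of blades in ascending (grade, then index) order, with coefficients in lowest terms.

step 1: 8/3 + γ1
step 2: 6/5 + 16/5*γ1 + 301/60*γ2 + 18/5*γ12
step 3: 67/10 + 877/240*γ1 - 4/5*γ2 + 301/180*γ3 - 3/10*γ12 + 2/5*γ23
step 4: -201/10*γ3 + 39/16*γ13 + 12/5*γ23 + 159/10*γ123
Answer: -201/10*γ3 + 39/16*γ13 + 12/5*γ23 + 159/10*γ123


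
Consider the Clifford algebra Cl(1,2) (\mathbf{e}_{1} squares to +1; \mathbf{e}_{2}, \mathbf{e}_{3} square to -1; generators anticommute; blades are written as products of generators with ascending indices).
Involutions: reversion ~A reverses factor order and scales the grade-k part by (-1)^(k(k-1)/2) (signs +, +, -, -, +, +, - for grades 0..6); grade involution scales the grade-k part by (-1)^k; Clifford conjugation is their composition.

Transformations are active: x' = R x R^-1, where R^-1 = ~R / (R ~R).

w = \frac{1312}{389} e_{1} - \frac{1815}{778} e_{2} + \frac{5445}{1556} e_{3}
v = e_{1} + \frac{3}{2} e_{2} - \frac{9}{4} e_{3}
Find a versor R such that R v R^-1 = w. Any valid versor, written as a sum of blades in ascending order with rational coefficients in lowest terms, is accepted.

Why this works: both vectors square to -\frac{101}{16}, so q(v) = q(w) and R = v + w = \frac{1701}{389} e_{1} - \frac{324}{389} e_{2} + \frac{486}{389} e_{3} carries v to w — its own direction survives, the complement (v - w)/2 flips.
Answer: \frac{1701}{389} e_{1} - \frac{324}{389} e_{2} + \frac{486}{389} e_{3}


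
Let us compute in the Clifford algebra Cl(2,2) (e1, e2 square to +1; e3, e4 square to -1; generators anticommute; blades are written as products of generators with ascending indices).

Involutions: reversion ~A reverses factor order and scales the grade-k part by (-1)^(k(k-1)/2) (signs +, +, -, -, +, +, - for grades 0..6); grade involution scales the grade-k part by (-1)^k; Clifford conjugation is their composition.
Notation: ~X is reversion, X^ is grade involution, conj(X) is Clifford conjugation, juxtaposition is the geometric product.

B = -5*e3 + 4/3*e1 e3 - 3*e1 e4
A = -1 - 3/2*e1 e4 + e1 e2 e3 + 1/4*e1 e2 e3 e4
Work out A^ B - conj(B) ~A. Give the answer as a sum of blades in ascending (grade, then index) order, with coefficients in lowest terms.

first term: 9/2 + 4/3*e2 + 5*e3 - 5*e1 e2 - 4/3*e1 e3 + 3*e1 e4 - 3/4*e2 e3 - 1/3*e2 e4 - 2*e3 e4 - 5/4*e1 e2 e4 - 15/2*e1 e3 e4 + 3*e2 e3 e4
second term: 9/2 - 4/3*e2 - 5*e3 + 5*e1 e2 + 4/3*e1 e3 - 3*e1 e4 + 3/4*e2 e3 + 1/3*e2 e4 + 2*e3 e4 - 5/4*e1 e2 e4 - 15/2*e1 e3 e4 + 3*e2 e3 e4
Answer: 8/3*e2 + 10*e3 - 10*e1 e2 - 8/3*e1 e3 + 6*e1 e4 - 3/2*e2 e3 - 2/3*e2 e4 - 4*e3 e4


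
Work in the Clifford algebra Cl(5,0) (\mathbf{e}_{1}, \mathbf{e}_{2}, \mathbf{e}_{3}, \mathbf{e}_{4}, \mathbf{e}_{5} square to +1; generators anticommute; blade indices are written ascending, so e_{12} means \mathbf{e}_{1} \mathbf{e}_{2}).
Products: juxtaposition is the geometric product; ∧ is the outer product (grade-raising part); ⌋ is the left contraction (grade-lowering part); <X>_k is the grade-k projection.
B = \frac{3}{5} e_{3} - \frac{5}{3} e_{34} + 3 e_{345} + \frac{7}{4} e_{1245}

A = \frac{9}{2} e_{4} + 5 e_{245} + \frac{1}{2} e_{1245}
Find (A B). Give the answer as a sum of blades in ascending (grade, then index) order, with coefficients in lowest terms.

step 1: \frac{7}{8} + \frac{35}{4} e_{1} + \frac{15}{2} e_{3} - 15 e_{23} - \frac{27}{10} e_{34} - \frac{27}{2} e_{35} - \frac{3}{2} e_{123} + \frac{63}{8} e_{125} + \frac{25}{3} e_{235} + \frac{5}{6} e_{1235} + 3 e_{2345} + \frac{3}{10} e_{12345}
Answer: \frac{7}{8} + \frac{35}{4} e_{1} + \frac{15}{2} e_{3} - 15 e_{23} - \frac{27}{10} e_{34} - \frac{27}{2} e_{35} - \frac{3}{2} e_{123} + \frac{63}{8} e_{125} + \frac{25}{3} e_{235} + \frac{5}{6} e_{1235} + 3 e_{2345} + \frac{3}{10} e_{12345}


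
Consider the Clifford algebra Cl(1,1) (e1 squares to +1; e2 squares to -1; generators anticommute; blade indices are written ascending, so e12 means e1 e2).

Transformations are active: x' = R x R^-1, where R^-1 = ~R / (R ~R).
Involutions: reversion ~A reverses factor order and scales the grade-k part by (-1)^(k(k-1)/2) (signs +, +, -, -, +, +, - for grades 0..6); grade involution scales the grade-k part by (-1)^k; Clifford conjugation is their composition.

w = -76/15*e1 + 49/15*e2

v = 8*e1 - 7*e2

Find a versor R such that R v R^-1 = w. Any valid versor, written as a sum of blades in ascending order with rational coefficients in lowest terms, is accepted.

Reasoning: v^2 = w^2 = 15 since conjugation preserves the quadratic form; R = v + w = 44/15*e1 - 56/15*e2 is then valid when invertible, keeping its own part and reversing (v - w)/2.
Answer: 44/15*e1 - 56/15*e2


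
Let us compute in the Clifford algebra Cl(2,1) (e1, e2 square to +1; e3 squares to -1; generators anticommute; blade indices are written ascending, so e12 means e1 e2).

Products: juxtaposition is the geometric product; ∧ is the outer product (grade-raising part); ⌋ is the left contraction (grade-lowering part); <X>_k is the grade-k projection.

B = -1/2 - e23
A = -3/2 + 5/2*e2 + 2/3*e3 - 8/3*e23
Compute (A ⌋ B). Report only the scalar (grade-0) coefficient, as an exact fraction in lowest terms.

step 1: 41/12 - 2/3*e2 - 5/2*e3 + 3/2*e23
Answer: 41/12


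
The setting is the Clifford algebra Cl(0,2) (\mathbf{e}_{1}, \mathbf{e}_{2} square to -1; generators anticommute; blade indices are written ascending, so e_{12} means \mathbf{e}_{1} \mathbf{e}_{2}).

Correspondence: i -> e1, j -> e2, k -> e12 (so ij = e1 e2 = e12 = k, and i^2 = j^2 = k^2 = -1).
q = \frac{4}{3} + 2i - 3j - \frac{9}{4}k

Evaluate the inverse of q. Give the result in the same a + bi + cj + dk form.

In blades: q = \frac{4}{3} + 2 e_{1} - 3 e_{2} - \frac{9}{4} e_{12}.
With qbar = \frac{4}{3} - 2 e_{1} + 3 e_{2} + \frac{9}{4} e_{12} (scalar fixed, mapped units negated), q qbar = \frac{2857}{144} (the sum of squared coefficients), so q^-1 = qbar / (\frac{2857}{144}) = \frac{192}{2857} - \frac{288}{2857} e_{1} + \frac{432}{2857} e_{2} + \frac{324}{2857} e_{12}; translating back:
Answer: \frac{192}{2857} - \frac{288}{2857}i + \frac{432}{2857}j + \frac{324}{2857}k


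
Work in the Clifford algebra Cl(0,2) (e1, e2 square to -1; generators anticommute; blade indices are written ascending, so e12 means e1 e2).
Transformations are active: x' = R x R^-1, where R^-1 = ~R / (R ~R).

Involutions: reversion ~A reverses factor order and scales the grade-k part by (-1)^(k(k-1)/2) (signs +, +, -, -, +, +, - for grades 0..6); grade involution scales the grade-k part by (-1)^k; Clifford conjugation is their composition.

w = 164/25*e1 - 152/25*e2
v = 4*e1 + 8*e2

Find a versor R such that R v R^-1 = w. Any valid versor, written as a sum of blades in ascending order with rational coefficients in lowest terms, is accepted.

Why this works: both vectors square to -80, so q(v) = q(w) and R = v + w = 264/25*e1 + 48/25*e2 carries v to w — its own direction survives, the complement (v - w)/2 flips.
Answer: 264/25*e1 + 48/25*e2


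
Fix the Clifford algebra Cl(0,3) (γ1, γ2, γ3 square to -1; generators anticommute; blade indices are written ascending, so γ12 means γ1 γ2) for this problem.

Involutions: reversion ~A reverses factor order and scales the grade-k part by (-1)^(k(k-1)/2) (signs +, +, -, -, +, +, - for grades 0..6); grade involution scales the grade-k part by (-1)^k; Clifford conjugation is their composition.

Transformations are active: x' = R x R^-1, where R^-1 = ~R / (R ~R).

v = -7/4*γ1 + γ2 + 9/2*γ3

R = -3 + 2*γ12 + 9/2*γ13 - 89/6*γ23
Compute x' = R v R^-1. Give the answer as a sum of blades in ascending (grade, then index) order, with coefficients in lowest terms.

~R = -3 - 2*γ12 - 9/2*γ13 + 89/6*γ23, and R ~R = 4559/18, so R^-1 = ~R / (4559/18).
R v = -17*γ1 + 241/4*γ2 - 869/24*γ3 + 731/24*γ123
Answer: -133/94*γ1 - 64001/18236*γ2 - 14412/4559*γ3


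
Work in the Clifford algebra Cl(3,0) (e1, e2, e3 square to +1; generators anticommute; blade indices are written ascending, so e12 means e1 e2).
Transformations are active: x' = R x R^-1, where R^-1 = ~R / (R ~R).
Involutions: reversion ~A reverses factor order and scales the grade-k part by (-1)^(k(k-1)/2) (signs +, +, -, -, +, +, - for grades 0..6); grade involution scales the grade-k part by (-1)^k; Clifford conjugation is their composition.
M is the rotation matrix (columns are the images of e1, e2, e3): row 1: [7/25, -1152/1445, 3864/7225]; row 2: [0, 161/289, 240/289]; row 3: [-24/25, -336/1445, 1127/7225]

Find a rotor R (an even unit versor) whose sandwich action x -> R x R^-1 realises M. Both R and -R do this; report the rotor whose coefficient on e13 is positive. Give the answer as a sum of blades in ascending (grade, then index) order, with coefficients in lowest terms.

Method: write R = a + b12*e12 + b13*e13 + b23*e23 with a^2 + b12^2 + b13^2 + b23^2 = 1 (so R^-1 = ~R). Expanding the columns R e_j ~R gives tr M = 4a^2 - 1 and, from the antisymmetric part, M21 - M12 = -4a*b12, M13 - M31 = 4a*b13, M32 - M23 = -4a*b23.
Here tr M = 287/289, so a^2 = (1 + tr M)/4 = 144/289 and a = ±12/17. Taking a = 12/17: M21 - M12 = 1152/1445, M13 - M31 = 432/289, M32 - M23 = -1536/1445, giving b12 = -24/85, b13 = 9/17, b23 = 32/85, i.e. R = 12/17 - 24/85*e12 + 9/17*e13 + 32/85*e23.
Its e13 coefficient is already positive.
Answer: 12/17 - 24/85*e12 + 9/17*e13 + 32/85*e23. Recall the cover is two-to-one: with M of trace 287/289, both preimages act alike, and the stated e13 sign chooses the sheet.


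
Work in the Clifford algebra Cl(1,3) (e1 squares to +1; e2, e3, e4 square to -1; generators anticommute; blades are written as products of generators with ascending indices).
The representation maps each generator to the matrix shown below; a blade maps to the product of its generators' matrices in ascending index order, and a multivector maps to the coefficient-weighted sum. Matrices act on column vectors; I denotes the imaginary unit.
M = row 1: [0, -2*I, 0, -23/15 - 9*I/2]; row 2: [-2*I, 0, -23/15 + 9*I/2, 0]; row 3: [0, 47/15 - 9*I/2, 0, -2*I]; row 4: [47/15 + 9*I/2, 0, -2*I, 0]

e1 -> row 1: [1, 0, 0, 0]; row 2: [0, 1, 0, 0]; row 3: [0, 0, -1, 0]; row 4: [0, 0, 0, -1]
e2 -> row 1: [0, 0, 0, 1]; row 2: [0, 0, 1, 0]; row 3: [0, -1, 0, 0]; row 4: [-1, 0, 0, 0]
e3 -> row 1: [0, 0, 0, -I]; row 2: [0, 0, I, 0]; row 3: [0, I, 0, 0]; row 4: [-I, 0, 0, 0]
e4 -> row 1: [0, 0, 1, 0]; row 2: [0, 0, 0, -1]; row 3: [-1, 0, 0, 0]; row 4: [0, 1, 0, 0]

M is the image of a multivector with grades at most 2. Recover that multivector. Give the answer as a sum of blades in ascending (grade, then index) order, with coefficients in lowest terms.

Method: the blade images are trace-orthogonal — tr(rho(e_A) rho(e_B)^-1) = 4 if A = B and 0 otherwise — and rho(e_A)^-1 = (e_A)^2 * rho(e_A) with (e_A)^2 = +1 or -1, so the coefficient of e_A in the preimage is (e_A)^2 * tr(M rho(e_A))/4.
Nonzero projections over blades of grade <= 2: e2: (e2)^2 = -1, tr(M rho(e2)) = 28/3, coefficient -7/3; e1 e2: (e1 e2)^2 = +1, tr(M rho(e1 e2)) = 16/5, coefficient 4/5; e1 e3: (e1 e3)^2 = +1, tr(M rho(e1 e3)) = 18, coefficient 9/2; e3 e4: (e3 e4)^2 = -1, tr(M rho(e3 e4)) = -8, coefficient 2. Every other blade of grade <= 2 projects to 0.
Answer: -7/3*e2 + 4/5*e1 e2 + 9/2*e1 e3 + 2*e3 e4


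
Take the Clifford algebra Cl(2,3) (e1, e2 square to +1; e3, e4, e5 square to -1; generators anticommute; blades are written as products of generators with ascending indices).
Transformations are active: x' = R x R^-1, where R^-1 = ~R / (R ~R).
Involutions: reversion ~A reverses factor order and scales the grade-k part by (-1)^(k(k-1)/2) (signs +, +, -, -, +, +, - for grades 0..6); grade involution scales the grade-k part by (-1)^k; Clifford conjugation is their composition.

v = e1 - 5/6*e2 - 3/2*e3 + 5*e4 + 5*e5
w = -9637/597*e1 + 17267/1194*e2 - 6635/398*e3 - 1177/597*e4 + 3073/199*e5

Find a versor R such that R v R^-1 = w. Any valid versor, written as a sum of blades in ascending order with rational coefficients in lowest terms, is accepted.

Take R = v + w = -9040/597*e1 + 2712/199*e2 - 3616/199*e3 + 1808/597*e4 + 4068/199*e5. Because q(v) = q(w) = -455/9, conjugation by R sends v exactly to w.
Answer: -9040/597*e1 + 2712/199*e2 - 3616/199*e3 + 1808/597*e4 + 4068/199*e5


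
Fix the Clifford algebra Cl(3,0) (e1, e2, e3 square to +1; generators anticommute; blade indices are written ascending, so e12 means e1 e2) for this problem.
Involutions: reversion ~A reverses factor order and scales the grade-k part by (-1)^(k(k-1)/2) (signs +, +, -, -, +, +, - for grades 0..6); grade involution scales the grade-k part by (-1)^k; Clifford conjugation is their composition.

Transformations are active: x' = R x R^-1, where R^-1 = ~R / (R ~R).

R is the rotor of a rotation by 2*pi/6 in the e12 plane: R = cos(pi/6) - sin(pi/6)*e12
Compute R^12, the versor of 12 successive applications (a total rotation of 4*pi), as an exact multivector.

Half-angle bookkeeping: 12 applications in e12 add up to rotor phase 12*pi/6 = 2*pi, so R^12 = cos(2*pi) - sin(2*pi)*e12.
cos(2*pi) = 1 and sin(2*pi) = 0, so R^12 = 1. The total rotation 4*pi is 2 full turns, so every vector returns to itself, yet the rotor is +1, back on the identity sheet (an even number of 2*pi turns).
Answer: 1


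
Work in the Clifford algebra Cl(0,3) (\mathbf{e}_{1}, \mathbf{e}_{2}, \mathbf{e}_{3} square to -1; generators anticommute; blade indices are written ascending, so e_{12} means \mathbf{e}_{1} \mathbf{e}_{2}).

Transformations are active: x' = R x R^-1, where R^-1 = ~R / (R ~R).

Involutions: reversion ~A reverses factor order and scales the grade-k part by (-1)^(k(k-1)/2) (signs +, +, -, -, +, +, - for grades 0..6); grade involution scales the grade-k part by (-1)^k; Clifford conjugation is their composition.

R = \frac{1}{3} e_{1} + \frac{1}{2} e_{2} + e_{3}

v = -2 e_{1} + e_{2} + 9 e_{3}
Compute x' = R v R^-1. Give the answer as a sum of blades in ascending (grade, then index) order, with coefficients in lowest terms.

~R = \frac{1}{3} e_{1} + \frac{1}{2} e_{2} + e_{3}, and R ~R = -\frac{49}{36}, so R^-1 = ~R / (-\frac{49}{36}).
R v = -\frac{53}{6} + \frac{4}{3} e_{12} + 5 e_{13} + \frac{7}{2} e_{23}
Answer: \frac{310}{49} e_{1} + \frac{269}{49} e_{2} + \frac{195}{49} e_{3}


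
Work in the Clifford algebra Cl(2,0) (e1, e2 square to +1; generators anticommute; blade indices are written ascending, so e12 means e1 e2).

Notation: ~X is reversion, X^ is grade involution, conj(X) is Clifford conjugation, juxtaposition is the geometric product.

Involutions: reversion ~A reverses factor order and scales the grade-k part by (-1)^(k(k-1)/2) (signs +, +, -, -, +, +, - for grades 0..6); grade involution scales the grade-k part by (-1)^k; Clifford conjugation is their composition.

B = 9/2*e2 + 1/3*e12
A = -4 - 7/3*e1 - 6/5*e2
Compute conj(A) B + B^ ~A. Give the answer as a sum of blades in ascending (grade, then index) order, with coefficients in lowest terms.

first term: 27/5 - 2/5*e1 - 155/9*e2 + 55/6*e12
second term: 27/5 - 2/5*e1 + 169/9*e2 - 71/6*e12
Answer: 54/5 - 4/5*e1 + 14/9*e2 - 8/3*e12


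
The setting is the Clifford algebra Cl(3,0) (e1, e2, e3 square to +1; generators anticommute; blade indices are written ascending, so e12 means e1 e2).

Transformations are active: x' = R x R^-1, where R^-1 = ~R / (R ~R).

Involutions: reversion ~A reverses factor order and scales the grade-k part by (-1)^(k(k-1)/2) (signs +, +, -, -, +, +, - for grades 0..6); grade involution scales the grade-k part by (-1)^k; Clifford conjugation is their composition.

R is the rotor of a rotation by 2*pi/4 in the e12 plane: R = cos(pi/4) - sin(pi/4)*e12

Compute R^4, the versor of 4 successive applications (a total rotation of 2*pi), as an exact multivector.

The rotor phase is half the rotation angle and phases add under composition, so 4 steps in the e12 plane accumulate phase 4*(pi/4) = pi: R^4 = cos(pi) - sin(pi)*e12.
cos(pi) = -1 and sin(pi) = 0, so R^4 = -1. The total rotation 2*pi is 1 full turn, so every vector returns to itself, yet the rotor is -1, on the OTHER sheet of the double cover (an odd number of 2*pi turns).
Answer: -1


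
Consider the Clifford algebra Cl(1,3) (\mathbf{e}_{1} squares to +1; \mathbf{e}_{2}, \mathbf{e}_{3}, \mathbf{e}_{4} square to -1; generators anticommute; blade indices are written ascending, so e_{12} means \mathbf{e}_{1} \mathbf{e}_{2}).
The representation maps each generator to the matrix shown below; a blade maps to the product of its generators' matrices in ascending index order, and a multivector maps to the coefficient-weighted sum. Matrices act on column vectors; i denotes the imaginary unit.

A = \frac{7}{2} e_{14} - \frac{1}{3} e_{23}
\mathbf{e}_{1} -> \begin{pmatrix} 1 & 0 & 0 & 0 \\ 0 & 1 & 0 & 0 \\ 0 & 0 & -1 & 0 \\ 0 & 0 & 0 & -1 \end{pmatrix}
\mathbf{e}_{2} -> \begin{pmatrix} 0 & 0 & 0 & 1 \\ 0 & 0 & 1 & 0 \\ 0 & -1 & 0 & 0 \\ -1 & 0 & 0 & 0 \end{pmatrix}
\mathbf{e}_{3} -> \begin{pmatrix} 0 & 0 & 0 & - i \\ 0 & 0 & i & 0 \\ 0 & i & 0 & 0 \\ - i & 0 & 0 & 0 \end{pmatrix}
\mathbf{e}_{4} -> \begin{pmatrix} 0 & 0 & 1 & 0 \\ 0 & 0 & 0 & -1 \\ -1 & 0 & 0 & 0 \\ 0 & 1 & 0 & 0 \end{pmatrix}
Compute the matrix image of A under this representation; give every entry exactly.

Bivector images (products of the table entries): rho(e_{14}) = rho(\mathbf{e}_{1})rho(\mathbf{e}_{4}) = \begin{pmatrix} 0 & 0 & 1 & 0 \\ 0 & 0 & 0 & -1 \\ 1 & 0 & 0 & 0 \\ 0 & -1 & 0 & 0 \end{pmatrix}; rho(e_{23}) = rho(\mathbf{e}_{2})rho(\mathbf{e}_{3}) = \begin{pmatrix} - i & 0 & 0 & 0 \\ 0 & i & 0 & 0 \\ 0 & 0 & - i & 0 \\ 0 & 0 & 0 & i \end{pmatrix}.
M = (\frac{7}{2})*rho(e_{14}) + (-\frac{1}{3})*rho(e_{23}), summed entrywise:
Answer: \begin{pmatrix} \frac{i}{3} & 0 & \frac{7}{2} & 0 \\ 0 & - \frac{i}{3} & 0 & - \frac{7}{2} \\ \frac{7}{2} & 0 & \frac{i}{3} & 0 \\ 0 & - \frac{7}{2} & 0 & - \frac{i}{3} \end{pmatrix}


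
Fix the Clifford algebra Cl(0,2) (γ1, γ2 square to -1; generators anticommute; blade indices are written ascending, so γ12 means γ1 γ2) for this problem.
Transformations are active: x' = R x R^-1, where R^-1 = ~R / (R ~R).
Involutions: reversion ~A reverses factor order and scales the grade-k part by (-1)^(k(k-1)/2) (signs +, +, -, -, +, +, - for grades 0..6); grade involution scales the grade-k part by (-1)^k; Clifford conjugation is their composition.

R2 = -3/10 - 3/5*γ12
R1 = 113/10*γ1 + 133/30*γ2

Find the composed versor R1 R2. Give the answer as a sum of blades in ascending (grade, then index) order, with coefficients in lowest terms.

Distribute over the terms of R1 (each basis-blade product reordered to ascending indices, repeated generators contracted through their squares):
(113/10*γ1) R2 = -339/100*γ1 + 339/50*γ2
(133/30*γ2) R2 = -133/50*γ1 - 133/100*γ2
Summing the partial products and collecting blades:
Answer: -121/20*γ1 + 109/20*γ2


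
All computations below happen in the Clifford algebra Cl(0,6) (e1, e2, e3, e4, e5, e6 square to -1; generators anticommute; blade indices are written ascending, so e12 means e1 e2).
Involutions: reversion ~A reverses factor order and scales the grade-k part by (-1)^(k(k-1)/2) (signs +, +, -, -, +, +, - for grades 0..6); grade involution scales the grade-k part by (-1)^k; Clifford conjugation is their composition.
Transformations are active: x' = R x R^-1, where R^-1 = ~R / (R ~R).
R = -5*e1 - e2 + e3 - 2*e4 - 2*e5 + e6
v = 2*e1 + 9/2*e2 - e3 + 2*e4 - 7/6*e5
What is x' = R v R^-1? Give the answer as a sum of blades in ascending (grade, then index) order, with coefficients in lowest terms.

~R = -5*e1 - e2 + e3 - 2*e4 - 2*e5 + e6, and R ~R = -36, so R^-1 = ~R / (-36).
R v = 103/6 - 41/2*e12 + 3*e13 - 6*e14 + 59/6*e15 - 2*e16 - 7/2*e23 + 7*e24 + 61/6*e25 - 9/2*e26 - 19/6*e35 + e36 + 19/3*e45 - 2*e46 + 7/6*e56
Answer: 299/108*e1 - 383/108*e2 + 5/108*e3 - 5/54*e4 + 83/27*e5 - 103/108*e6


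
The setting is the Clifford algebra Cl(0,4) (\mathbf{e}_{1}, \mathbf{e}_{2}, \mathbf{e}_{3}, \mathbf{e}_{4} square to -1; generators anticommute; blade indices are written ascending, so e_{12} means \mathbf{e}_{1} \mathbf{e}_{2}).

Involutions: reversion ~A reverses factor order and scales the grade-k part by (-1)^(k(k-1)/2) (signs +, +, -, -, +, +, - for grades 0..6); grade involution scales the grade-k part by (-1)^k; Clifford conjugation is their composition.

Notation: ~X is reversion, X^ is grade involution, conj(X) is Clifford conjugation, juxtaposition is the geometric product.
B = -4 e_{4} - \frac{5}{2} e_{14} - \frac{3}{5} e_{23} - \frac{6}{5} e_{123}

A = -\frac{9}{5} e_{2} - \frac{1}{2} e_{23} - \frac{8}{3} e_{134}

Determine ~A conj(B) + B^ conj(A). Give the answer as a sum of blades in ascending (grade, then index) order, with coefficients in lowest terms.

first term: -\frac{3}{10} + \frac{3}{5} e_{1} + \frac{581}{75} e_{3} - \frac{638}{75} e_{13} - 4 e_{24} + \frac{61}{10} e_{124} + 2 e_{234} + \frac{5}{4} e_{1234}
second term: \frac{3}{10} - \frac{3}{5} e_{1} + \frac{419}{75} e_{3} + \frac{962}{75} e_{13} - \frac{52}{5} e_{24} + \frac{29}{10} e_{124} + 2 e_{234} - \frac{5}{4} e_{1234}
Answer: \frac{40}{3} e_{3} + \frac{108}{25} e_{13} - \frac{72}{5} e_{24} + 9 e_{124} + 4 e_{234}


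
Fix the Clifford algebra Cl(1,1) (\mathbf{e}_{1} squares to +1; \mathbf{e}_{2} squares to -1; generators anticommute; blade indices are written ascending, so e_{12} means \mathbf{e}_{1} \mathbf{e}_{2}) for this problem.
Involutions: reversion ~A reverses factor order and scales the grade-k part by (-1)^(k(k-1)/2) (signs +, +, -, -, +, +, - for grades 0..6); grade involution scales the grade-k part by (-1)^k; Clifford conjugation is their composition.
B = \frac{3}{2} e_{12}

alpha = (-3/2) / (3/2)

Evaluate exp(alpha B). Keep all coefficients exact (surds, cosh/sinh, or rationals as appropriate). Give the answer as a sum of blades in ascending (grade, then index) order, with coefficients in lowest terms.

B^2 = (\frac{3}{2})^2*(e_{12})^2 = \frac{9}{4}*(+1) = \frac{9}{4} (a basis 2-blade squares to minus the product of its generators' squares).
B^2 = \frac{9}{4} — since the square is positive, the closed form is hyperbolic: l = \frac{3}{2}, alpha*l = - \frac{3}{2}, so exp(alpha B) = cosh(- \frac{3}{2}) + (sinh(- \frac{3}{2})/(\frac{3}{2}))*B = \cosh{\left(\frac{3}{2} \right)} + (- \frac{2 \sinh{\left(\frac{3}{2} \right)}}{3})*B.
Answer: \cosh{\left(\frac{3}{2} \right)} - \sinh{\left(\frac{3}{2} \right)} e_{12}


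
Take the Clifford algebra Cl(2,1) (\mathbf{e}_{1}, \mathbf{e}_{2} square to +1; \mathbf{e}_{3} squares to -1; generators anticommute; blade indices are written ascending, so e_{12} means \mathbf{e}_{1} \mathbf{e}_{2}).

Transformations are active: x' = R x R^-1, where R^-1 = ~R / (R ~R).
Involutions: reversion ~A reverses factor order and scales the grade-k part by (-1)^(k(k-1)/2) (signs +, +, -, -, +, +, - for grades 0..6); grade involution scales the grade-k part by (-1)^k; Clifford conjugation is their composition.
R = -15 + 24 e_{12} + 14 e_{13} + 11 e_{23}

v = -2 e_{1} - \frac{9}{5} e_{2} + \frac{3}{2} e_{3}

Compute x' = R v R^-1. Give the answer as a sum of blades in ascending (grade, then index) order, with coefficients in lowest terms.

~R = -15 - 24 e_{12} - 14 e_{13} - 11 e_{23}, and R ~R = 484, so R^-1 = ~R / (484).
R v = -\frac{171}{5} e_{1} + \frac{117}{2} e_{2} + \frac{253}{10} e_{3} + \frac{196}{5} e_{123}
Answer: \frac{2829}{1210} e_{1} + \frac{1069}{2420} e_{2} + \frac{1983}{2420} e_{3}


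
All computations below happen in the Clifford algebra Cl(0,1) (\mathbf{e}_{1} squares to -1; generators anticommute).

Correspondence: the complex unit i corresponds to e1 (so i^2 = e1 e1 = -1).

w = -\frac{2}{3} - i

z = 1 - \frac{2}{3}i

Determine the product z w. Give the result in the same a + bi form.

In blades: z = 1 - \frac{2}{3} e_{1}, w = -\frac{2}{3} - e_{1}.
Distribute z over w term by term (generator squares from the signature, products reordered to ascending indices): (1)*w = -\frac{2}{3} - e_{1}; (-\frac{2}{3} e_{1})*w = -\frac{2}{3} + \frac{4}{9} e_{1}.
Sum: -\frac{4}{3} - \frac{5}{9} e_{1}; translating back through the correspondence:
Answer: -\frac{4}{3} - \frac{5}{9}i


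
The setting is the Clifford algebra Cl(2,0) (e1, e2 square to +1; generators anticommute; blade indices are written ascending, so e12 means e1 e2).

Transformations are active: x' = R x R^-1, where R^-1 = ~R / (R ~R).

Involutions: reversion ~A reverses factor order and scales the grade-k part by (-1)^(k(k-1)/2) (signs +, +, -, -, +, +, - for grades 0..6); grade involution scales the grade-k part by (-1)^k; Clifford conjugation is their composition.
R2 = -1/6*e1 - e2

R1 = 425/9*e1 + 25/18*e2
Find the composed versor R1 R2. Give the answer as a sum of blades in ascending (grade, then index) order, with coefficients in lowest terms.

Distribute over the terms of R1 (each basis-blade product reordered to ascending indices, repeated generators contracted through their squares):
(425/9*e1) R2 = -425/54 - 425/9*e12
(25/18*e2) R2 = -25/18 + 25/108*e12
Summing the partial products and collecting blades:
Answer: -250/27 - 5075/108*e12


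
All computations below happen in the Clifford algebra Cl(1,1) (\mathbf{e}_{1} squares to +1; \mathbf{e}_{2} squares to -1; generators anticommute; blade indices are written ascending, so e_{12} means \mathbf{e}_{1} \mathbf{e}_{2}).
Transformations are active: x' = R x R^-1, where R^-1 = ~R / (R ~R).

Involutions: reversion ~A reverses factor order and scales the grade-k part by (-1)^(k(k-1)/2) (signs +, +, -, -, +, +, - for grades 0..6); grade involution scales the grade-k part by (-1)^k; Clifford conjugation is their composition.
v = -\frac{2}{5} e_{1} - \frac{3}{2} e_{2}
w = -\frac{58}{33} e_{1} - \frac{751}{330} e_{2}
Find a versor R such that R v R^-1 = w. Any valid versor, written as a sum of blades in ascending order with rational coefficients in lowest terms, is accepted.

A norm check does it: q(v) = q(w) = -\frac{209}{100}, hence R = v + w = -\frac{356}{165} e_{1} - \frac{623}{165} e_{2} realises the map — parallel part kept, (v - w)/2 negated, v carried to w.
Answer: -\frac{356}{165} e_{1} - \frac{623}{165} e_{2}


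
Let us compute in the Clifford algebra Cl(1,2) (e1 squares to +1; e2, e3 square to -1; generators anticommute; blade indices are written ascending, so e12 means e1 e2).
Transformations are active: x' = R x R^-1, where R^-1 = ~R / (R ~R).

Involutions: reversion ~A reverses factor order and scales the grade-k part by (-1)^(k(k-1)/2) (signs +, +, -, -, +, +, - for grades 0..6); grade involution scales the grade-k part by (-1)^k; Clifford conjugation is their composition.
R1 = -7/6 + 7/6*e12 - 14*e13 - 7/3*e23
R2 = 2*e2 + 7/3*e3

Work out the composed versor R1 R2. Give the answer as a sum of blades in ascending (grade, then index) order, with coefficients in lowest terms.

Distribute over the terms of R2 (each basis-blade product reordered to ascending indices, repeated generators contracted through their squares):
R1 (2*e2) = -7/3*e1 - 7/3*e2 - 14/3*e3 + 28*e123
R1 (7/3*e3) = 98/3*e1 + 49/9*e2 - 49/18*e3 + 49/18*e123
Summing the partial products and collecting blades:
Answer: 91/3*e1 + 28/9*e2 - 133/18*e3 + 553/18*e123


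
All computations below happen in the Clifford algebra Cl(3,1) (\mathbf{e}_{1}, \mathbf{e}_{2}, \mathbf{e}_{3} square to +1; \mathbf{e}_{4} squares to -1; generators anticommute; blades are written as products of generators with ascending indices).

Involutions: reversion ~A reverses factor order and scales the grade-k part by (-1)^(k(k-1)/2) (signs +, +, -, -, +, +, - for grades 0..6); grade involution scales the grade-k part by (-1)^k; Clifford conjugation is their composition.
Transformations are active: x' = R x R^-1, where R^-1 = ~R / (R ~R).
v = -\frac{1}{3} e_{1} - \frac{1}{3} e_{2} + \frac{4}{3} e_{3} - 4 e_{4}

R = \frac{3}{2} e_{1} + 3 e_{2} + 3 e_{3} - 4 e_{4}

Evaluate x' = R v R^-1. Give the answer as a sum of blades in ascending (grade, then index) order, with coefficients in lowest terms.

~R = \frac{3}{2} e_{1} + 3 e_{2} + 3 e_{3} - 4 e_{4}, and R ~R = \frac{17}{4}, so R^-1 = ~R / (\frac{17}{4}).
R v = -\frac{27}{2} + \frac{1}{2} e_{1} e_{2} + 3 e_{1} e_{3} - \frac{22}{3} e_{1} e_{4} + 5 e_{2} e_{3} - \frac{40}{3} e_{2} e_{4} - \frac{20}{3} e_{3} e_{4}
Answer: -\frac{469}{51} e_{1} - \frac{955}{51} e_{2} - \frac{1040}{51} e_{3} + \frac{500}{17} e_{4}


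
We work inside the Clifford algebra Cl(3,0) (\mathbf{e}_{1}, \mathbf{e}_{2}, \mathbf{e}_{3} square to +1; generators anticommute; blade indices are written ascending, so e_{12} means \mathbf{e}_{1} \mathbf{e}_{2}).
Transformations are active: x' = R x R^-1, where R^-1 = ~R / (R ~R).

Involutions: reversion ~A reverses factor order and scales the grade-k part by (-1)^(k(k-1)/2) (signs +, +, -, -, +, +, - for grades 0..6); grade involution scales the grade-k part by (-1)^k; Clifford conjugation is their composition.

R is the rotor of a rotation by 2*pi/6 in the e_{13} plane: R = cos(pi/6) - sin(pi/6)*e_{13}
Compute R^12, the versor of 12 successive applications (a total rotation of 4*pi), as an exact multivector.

Rotor phase runs at HALF the rotation angle; powers of one rotor simply add phase, so after 12 steps in e_{13} the phase is 12*pi/6 = 2 \pi and R^12 = cos(2 \pi) - sin(2 \pi)*e_{13}.
cos(2 \pi) = 1 and sin(2 \pi) = 0, so R^12 = 1. The total rotation 4*pi is 2 full turns, so every vector returns to itself, yet the rotor is +1, back on the identity sheet (an even number of 2*pi turns).
Answer: 1


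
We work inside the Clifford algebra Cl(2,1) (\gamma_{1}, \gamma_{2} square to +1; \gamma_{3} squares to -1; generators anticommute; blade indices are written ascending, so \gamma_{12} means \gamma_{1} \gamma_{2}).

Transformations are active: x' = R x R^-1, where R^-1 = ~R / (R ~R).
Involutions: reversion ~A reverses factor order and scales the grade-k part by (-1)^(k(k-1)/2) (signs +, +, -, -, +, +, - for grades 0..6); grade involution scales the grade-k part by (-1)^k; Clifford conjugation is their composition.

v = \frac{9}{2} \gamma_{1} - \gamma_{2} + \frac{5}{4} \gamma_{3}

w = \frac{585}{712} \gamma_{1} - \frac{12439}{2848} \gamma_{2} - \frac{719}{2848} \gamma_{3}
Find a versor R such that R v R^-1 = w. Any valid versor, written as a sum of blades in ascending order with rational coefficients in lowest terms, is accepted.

R = v + w = \frac{3789}{712} \gamma_{1} - \frac{15287}{2848} \gamma_{2} + \frac{2841}{2848} \gamma_{3} works: the equal norms (\frac{315}{16}) guarantee its sandwich swaps v into w.
Answer: \frac{3789}{712} \gamma_{1} - \frac{15287}{2848} \gamma_{2} + \frac{2841}{2848} \gamma_{3}


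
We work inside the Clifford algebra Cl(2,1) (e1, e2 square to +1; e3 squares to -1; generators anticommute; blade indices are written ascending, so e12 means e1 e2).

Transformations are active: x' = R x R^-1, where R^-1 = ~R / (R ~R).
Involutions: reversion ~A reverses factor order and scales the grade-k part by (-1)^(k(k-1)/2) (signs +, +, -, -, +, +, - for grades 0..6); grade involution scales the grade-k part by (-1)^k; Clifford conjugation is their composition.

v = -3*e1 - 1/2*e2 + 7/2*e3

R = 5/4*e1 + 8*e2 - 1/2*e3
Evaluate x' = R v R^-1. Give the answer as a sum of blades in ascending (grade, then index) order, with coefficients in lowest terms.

~R = 5/4*e1 + 8*e2 - 1/2*e3, and R ~R = 1045/16, so R^-1 = ~R / (1045/16).
R v = -6 + 187/8*e12 + 23/8*e13 + 111/4*e23
Answer: 579/209*e1 - 2027/2090*e2 - 7123/2090*e3


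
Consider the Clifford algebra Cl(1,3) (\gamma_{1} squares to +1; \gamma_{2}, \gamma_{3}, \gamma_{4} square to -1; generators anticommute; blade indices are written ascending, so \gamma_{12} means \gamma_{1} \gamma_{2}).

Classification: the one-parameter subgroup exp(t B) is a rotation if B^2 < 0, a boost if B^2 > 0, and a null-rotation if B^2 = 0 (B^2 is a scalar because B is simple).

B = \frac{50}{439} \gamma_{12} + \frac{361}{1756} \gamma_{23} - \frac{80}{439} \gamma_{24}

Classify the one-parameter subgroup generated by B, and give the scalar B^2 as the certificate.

B^2 term by term: the squares give (\frac{50}{439})^2*(\gamma_{12})^2 + (\frac{361}{1756})^2*(\gamma_{23})^2 + (-\frac{80}{439})^2*(\gamma_{24})^2 = \frac{2500}{192721}*(+1) + \frac{130321}{3083536}*(-1) + \frac{6400}{192721}*(-1) = -\frac{1}{16} (each basis 2-blade squares to minus the product of its generators' squares); cross terms between blades sharing an index anticommute and cancel. So B^2 = -\frac{1}{16}.
Answer: rotation, certificate B^2 = -\frac{1}{16}. Check the certificate: B^2 = -\frac{1}{16}, and that sign is decisive whatever form B takes.


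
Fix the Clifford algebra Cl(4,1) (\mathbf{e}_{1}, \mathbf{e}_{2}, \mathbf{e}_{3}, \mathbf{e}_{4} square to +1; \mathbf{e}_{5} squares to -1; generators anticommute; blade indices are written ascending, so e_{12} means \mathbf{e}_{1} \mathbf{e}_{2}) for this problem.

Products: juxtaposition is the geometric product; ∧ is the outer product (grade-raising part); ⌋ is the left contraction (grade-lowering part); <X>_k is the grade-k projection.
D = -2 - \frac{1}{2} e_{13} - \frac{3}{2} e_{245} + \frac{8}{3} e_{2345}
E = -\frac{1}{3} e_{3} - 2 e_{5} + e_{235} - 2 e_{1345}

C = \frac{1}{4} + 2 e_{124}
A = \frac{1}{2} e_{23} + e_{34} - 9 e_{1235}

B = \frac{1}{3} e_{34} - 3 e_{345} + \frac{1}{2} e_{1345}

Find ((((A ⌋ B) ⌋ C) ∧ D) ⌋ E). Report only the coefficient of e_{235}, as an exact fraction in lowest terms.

step 1: -\frac{1}{3} + 3 e_{5} - \frac{1}{2} e_{15}
step 2: -\frac{1}{12} - \frac{2}{3} e_{124}
step 3: \frac{1}{6} + \frac{1}{24} e_{13} + \frac{4}{3} e_{124} + \frac{1}{8} e_{245} - \frac{2}{9} e_{2345}
step 4: -\frac{1}{18} e_{3} - \frac{1}{3} e_{5} + \frac{1}{12} e_{45} + \frac{1}{6} e_{235} - \frac{1}{3} e_{1345}
Answer: \frac{1}{6}


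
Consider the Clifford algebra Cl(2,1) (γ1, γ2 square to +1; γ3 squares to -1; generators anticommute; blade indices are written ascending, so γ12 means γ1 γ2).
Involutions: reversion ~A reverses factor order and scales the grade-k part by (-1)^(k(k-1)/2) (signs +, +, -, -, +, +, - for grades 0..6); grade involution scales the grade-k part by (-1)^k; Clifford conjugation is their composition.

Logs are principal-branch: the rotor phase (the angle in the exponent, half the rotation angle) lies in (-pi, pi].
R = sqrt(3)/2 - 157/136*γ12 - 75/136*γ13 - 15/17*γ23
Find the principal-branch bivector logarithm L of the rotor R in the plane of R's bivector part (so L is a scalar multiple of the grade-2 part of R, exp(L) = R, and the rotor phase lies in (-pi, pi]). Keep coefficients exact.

The scalar part of R is sqrt(3)/2, which pins the rotor phase on the principal branch; dividing the bivector part by the sine of that phase recovers the unit plane, and L is the phase times that plane.
Concretely: cos(phase) = sqrt(3)/2 gives phase = ±pi/6, and since phase/sin(phase) is even the sign is immaterial: L = (phase/sin(phase)) * <R>_2 = (pi/3) * <R>_2.
Answer: -157*pi/408*γ12 - 25*pi/136*γ13 - 5*pi/17*γ23


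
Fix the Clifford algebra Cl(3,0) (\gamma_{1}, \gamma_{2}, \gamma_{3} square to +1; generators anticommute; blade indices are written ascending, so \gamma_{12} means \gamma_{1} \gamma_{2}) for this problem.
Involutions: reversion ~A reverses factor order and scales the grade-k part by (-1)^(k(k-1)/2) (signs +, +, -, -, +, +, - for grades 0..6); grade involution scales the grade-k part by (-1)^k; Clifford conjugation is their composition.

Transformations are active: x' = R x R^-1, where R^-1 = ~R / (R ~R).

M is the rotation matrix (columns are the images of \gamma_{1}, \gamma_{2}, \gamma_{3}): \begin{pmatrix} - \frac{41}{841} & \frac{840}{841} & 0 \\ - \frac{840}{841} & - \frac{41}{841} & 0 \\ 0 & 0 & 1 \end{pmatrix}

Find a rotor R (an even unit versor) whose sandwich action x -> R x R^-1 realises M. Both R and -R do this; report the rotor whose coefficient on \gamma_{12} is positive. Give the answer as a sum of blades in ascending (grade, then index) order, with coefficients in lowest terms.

Method: write R = a + b12*\gamma_{12} + b13*\gamma_{13} + b23*\gamma_{23} with a^2 + b12^2 + b13^2 + b23^2 = 1 (so R^-1 = ~R). Expanding the columns R e_j ~R gives tr M = 4a^2 - 1 and, from the antisymmetric part, M21 - M12 = -4a*b12, M13 - M31 = 4a*b13, M32 - M23 = -4a*b23.
Here tr M = \frac{759}{841}, so a^2 = (1 + tr M)/4 = \frac{400}{841} and a = ±\frac{20}{29}. Taking a = \frac{20}{29}: M21 - M12 = -\frac{1680}{841}, M13 - M31 = 0, M32 - M23 = 0, giving b12 = \frac{21}{29}, b13 = 0, b23 = 0, i.e. R = \frac{20}{29} + \frac{21}{29} \gamma_{12}.
Its \gamma_{12} coefficient is already positive.
Answer: \frac{20}{29} + \frac{21}{29} \gamma_{12}. Uniqueness: Spin(3) -> SO(3) maps R and -R to the same rotation of trace \frac{759}{841}; fixing the sign of the \gamma_{12} coefficient removes the ambiguity.
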